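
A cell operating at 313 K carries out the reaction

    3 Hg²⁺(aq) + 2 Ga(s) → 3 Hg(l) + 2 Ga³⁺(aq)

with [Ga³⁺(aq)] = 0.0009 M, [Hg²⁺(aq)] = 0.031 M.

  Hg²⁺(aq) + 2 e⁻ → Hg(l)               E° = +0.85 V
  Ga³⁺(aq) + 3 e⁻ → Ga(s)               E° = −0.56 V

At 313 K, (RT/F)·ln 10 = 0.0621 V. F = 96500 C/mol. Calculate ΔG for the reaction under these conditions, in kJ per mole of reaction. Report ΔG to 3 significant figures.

The standard cell potential is +0.85 − (−0.56) = +1.41 V, with n = 6 electrons in the balanced equation.
Q = [Ga³⁺(aq)]^2 / [Hg²⁺(aq)]^3 = 0.0272, so log Q = −1.566 and E = +1.41 − (0.0621/6)(−1.566) = +1.4262 V.
Then ΔG = −nFE = −6 × 96500 × +1.4262 J/mol = −826 kJ/mol.

−826 kJ/mol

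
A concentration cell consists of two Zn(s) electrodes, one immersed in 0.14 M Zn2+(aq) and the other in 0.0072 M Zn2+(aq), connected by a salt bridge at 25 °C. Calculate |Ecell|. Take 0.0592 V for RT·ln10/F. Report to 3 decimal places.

For a concentration cell E°cell = 0, since both electrodes use the same couple.
The compartment with the higher Zn2+(aq) concentration (0.14 M) acts as the cathode; ions are reduced there and produced at the dilute (0.0072 M) anode.
With n = 2, Ecell = −(0.0592/2)·log([dilute]/[conc]) = −(0.0592/2)·log(0.0072/0.14) = +0.038 V.

0.038 V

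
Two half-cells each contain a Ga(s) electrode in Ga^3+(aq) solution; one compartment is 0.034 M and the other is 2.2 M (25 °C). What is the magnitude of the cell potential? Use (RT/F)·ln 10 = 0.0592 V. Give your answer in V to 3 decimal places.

For a concentration cell E°cell = 0, since both electrodes use the same couple.
The compartment with the higher Ga^3+(aq) concentration (2.2 M) acts as the cathode; ions are reduced there and produced at the dilute (0.034 M) anode.
With n = 3, Ecell = −(0.0592/3)·log([dilute]/[conc]) = −(0.0592/3)·log(0.034/2.2) = +0.036 V.

0.036 V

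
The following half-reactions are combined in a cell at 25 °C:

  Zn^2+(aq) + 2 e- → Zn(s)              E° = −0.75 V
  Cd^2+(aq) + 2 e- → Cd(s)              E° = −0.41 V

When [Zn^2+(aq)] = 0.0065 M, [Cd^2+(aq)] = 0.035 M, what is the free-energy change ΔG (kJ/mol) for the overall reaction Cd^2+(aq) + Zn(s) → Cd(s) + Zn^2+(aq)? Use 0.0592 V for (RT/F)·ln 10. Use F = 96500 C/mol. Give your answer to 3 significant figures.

−69.8 kJ/mol

The standard cell potential is −0.41 − (−0.75) = +0.34 V, with n = 2 electrons in the balanced equation.
The reaction quotient is [Zn^2+(aq)] / [Cd^2+(aq)] = 0.186; by Nernst, E = +0.34 − (0.0592/2)(−0.731) = +0.3616 V.
Then ΔG = −nFE = −2 × 96500 × +0.3616 J/mol = −69.8 kJ/mol.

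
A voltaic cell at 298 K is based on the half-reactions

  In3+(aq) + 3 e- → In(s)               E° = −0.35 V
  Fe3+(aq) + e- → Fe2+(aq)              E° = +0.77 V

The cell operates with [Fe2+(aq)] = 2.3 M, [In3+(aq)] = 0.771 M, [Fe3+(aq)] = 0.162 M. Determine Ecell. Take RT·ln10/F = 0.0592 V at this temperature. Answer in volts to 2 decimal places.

Fe³⁺/Fe²⁺ is reduced (cathode, E° = +0.77 V) and In³⁺/In is oxidized (anode).
E°cell = +0.77 − (−0.35) = +1.12 V, with n = 3 electrons transferred.
Balancing gives 3 Fe3+(aq) + In(s) → 3 Fe2+(aq) + In3+(aq); hence Q = ([Fe2+(aq)]^3·[In3+(aq)]) / [Fe3+(aq)]^3 = 2.21×10^3 (log Q = 3.344).
Applying E = E° − (RT ln10/nF)·log Q gives +1.12 − (0.0592/3)(3.344) = +1.05 V.

+1.05 V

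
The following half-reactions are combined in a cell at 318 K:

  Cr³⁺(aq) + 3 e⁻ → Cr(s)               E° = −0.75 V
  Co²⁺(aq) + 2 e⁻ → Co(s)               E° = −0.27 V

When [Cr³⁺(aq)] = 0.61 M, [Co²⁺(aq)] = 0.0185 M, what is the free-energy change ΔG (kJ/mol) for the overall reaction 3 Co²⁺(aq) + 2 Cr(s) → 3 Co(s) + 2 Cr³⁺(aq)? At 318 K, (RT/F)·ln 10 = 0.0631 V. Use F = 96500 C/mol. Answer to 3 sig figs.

−249 kJ/mol

The standard cell potential is −0.27 − (−0.75) = +0.48 V, with n = 6 electrons in the balanced equation.
Here Q = [Cr³⁺(aq)]^2 / [Co²⁺(aq)]^3 = 5.88×10^4 (log Q = 4.769), giving E = +0.48 − (0.0631/6)·(4.769) = +0.4298 V.
Finally ΔG = −nFE = −(6)(96500 C/mol)(+0.4298 V) = −249 kJ/mol.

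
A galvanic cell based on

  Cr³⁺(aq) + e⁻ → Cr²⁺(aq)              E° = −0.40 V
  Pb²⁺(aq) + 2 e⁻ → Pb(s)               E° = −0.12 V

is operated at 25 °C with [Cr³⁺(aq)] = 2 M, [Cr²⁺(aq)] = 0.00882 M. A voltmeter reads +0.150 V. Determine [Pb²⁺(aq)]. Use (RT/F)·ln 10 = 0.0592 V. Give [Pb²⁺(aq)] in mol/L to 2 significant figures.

The Pb²⁺/Pb couple has the larger reduction potential, so it is the cathode: E°cell = −0.12 − (−0.40) = +0.28 V and n = 2.
From the Nernst equation, log Q = n(E° − E)/0.0592 = 2·(+0.28 − (+0.150))/0.0592 = 4.392.
Balancing electrons gives Pb²⁺(aq) + 2 Cr²⁺(aq) → Pb(s) + 2 Cr³⁺(aq); thus Q = [Cr³⁺(aq)]^2 / ([Pb²⁺(aq)]·[Cr²⁺(aq)]^2).
Substituting the known concentrations and solving, log [Pb²⁺(aq)] = 0.319 and [Pb²⁺(aq)] = 2.1 M.

2.1 M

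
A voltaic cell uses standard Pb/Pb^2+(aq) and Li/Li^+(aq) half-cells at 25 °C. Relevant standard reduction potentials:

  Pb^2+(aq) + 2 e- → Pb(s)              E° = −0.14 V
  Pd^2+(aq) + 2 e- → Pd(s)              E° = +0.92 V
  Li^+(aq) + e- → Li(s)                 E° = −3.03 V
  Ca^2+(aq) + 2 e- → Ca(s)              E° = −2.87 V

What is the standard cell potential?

The Pb²⁺/Pb couple has the higher E°, so Pb ion is reduced (cathode) and Li is oxidized (anode).
E°cell = E°(cathode) − E°(anode) = −0.14 − (−3.03) = +2.89 V.

+2.89 V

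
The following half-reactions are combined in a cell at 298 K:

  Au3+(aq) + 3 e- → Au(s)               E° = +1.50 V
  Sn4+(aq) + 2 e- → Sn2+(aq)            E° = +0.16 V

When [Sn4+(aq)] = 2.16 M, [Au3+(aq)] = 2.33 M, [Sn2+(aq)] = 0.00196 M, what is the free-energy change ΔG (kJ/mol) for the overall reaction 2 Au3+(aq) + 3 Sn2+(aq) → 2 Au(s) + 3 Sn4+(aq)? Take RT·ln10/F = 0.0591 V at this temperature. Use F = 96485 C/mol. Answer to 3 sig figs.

−728 kJ/mol

With Au³⁺/Au reduced at the cathode, E°cell = +1.50 − (+0.16) = +1.34 V and n = 6.
Here Q = [Sn4+(aq)]^3 / ([Au3+(aq)]^2·[Sn2+(aq)]^3) = 2.47×10^8 (log Q = 8.392), giving E = +1.34 − (0.0591/6)·(8.392) = +1.2573 V.
ΔG = −nFE = −(6)(96485)(+1.2573) J/mol = −728 kJ/mol.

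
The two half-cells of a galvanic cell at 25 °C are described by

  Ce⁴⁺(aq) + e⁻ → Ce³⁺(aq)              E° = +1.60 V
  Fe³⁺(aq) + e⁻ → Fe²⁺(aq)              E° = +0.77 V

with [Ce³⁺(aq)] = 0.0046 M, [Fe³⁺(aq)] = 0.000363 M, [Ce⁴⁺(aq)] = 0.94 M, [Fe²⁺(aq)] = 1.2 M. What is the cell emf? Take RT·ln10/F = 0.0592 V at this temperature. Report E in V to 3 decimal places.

Ce⁴⁺/Ce³⁺ is reduced (cathode, E° = +1.60 V) and Fe³⁺/Fe²⁺ is oxidized (anode).
E°cell = E°cat − E°an = +1.60 − (+0.77) = +0.83 V; n = 1.
The balanced reaction is Ce⁴⁺(aq) + Fe²⁺(aq) → Ce³⁺(aq) + Fe³⁺(aq), so Q = ([Ce³⁺(aq)]·[Fe³⁺(aq)]) / ([Ce⁴⁺(aq)]·[Fe²⁺(aq)]) = 1.48×10^−6 and log Q = −5.830.
E = E° − (0.0592/n)·log Q = +0.83 − (0.0592/1)(−5.830) = +1.175 V.

+1.175 V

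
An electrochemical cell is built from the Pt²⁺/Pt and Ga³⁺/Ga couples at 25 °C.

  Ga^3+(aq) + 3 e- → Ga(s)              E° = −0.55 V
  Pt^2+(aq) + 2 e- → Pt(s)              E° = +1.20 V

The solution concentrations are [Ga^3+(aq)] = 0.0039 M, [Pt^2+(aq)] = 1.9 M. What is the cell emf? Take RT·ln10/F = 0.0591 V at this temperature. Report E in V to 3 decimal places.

+1.806 V

Pt²⁺/Pt is reduced (cathode, E° = +1.20 V) and Ga³⁺/Ga is oxidized (anode).
The standard potential is +1.20 − (−0.55) = +1.75 V and the balanced reaction transfers n = 6 electrons.
For the overall reaction 3 Pt^2+(aq) + 2 Ga(s) → 3 Pt(s) + 2 Ga^3+(aq), Q = [Ga^3+(aq)]^2 / [Pt^2+(aq)]^3 = 2.22×10^−6, giving log Q = −5.654.
Applying E = E° − (RT ln10/nF)·log Q gives +1.75 − (0.0591/6)(−5.654) = +1.806 V.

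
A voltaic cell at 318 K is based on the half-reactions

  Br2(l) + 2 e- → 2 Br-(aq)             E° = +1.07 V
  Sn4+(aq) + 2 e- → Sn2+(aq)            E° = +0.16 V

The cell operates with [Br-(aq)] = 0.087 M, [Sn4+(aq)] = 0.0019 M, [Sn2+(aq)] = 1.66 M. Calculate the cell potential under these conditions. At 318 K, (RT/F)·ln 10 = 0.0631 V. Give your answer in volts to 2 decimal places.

The Br₂/Br⁻ couple has the more positive E°, so it is the cathode; Sn⁴⁺/Sn²⁺ is the anode.
E°cell = E°cat − E°an = +1.07 − (+0.16) = +0.91 V; n = 2.
Balancing gives Br2(l) + Sn2+(aq) → 2 Br-(aq) + Sn4+(aq); hence Q = ([Br-(aq)]^2·[Sn4+(aq)]) / [Sn2+(aq)] = 8.66×10^−6 (log Q = −5.062).
By the Nernst equation, E = +0.91 − (0.0631/2)·(−5.062) = +1.07 V.

+1.07 V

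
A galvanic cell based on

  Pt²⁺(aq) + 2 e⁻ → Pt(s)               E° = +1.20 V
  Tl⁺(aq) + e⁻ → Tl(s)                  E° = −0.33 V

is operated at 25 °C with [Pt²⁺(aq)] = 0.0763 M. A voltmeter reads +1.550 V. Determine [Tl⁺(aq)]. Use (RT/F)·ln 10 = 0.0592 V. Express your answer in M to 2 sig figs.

The Pt²⁺/Pt couple has the larger reduction potential, so it is the cathode: E°cell = +1.20 − (−0.33) = +1.53 V and n = 2.
Since E = E° − (0.0592/n)·log Q, log Q = n(E° − E)/0.0592 = −0.676.
The balanced reaction is Pt²⁺(aq) + 2 Tl(s) → Pt(s) + 2 Tl⁺(aq), so Q = [Tl⁺(aq)]^2 / [Pt²⁺(aq)].
Substituting the known concentrations and solving, log [Tl⁺(aq)] = −0.897 and [Tl⁺(aq)] = 0.13 M.

0.13 M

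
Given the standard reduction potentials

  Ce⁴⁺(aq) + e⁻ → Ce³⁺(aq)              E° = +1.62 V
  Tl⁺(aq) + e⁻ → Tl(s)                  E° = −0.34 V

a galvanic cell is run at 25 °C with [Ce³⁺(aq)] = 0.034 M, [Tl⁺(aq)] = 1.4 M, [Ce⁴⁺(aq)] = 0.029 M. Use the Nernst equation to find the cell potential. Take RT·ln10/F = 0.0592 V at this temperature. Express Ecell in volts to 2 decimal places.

+1.95 V

Ce⁴⁺/Ce³⁺ is reduced (cathode, E° = +1.62 V) and Tl⁺/Tl is oxidized (anode).
E°cell = E°cat − E°an = +1.62 − (−0.34) = +1.96 V; n = 1.
The balanced reaction is Ce⁴⁺(aq) + Tl(s) → Ce³⁺(aq) + Tl⁺(aq), so Q = ([Ce³⁺(aq)]·[Tl⁺(aq)]) / [Ce⁴⁺(aq)] = 1.64 and log Q = 0.215.
By the Nernst equation, E = +1.96 − (0.0592/1)·(0.215) = +1.95 V.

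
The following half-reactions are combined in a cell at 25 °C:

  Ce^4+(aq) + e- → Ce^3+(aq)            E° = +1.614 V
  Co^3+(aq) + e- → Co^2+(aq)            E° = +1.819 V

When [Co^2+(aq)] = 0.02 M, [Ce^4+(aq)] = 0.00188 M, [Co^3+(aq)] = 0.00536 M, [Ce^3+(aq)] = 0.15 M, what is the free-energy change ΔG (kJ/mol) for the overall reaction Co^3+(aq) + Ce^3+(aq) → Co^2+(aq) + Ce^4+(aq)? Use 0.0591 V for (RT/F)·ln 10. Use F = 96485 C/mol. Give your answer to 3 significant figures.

−27.4 kJ/mol

The standard cell potential is +1.819 − (+1.614) = +0.205 V, with n = 1 electron in the balanced equation.
Here Q = ([Co^2+(aq)]·[Ce^4+(aq)]) / ([Co^3+(aq)]·[Ce^3+(aq)]) = 0.0468 (log Q = −1.330), giving E = +0.205 − (0.0591/1)·(−1.330) = +0.2836 V.
ΔG = −nFE = −(1)(96485)(+0.2836) J/mol = −27.4 kJ/mol.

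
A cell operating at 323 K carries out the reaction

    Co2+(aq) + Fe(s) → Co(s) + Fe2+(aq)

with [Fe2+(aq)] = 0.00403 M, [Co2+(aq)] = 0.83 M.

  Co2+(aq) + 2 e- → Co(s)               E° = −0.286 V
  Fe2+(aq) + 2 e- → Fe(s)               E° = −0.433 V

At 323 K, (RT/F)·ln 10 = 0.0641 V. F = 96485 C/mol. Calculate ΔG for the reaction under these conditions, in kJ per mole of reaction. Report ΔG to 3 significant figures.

−42.7 kJ/mol

The standard cell potential is −0.286 − (−0.433) = +0.147 V, with n = 2 electrons in the balanced equation.
The reaction quotient is [Fe2+(aq)] / [Co2+(aq)] = 0.00486; by Nernst, E = +0.147 − (0.0641/2)(−2.314) = +0.2212 V.
ΔG = −nFE = −(2)(96485)(+0.2212) J/mol = −42.7 kJ/mol.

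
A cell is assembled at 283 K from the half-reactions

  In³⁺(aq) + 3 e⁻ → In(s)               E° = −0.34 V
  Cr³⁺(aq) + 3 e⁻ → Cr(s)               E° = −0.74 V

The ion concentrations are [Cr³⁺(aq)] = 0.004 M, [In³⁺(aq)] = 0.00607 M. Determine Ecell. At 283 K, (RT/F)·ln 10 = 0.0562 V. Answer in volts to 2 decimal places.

The In³⁺/In couple has the more positive E°, so it is the cathode; Cr³⁺/Cr is the anode.
E°cell = −0.34 − (−0.74) = +0.40 V, with n = 3 electrons transferred.
For the overall reaction In³⁺(aq) + Cr(s) → In(s) + Cr³⁺(aq), Q = [Cr³⁺(aq)] / [In³⁺(aq)] = 0.659, giving log Q = −0.181.
E = E° − (0.0562/n)·log Q = +0.40 − (0.0562/3)(−0.181) = +0.40 V.

+0.40 V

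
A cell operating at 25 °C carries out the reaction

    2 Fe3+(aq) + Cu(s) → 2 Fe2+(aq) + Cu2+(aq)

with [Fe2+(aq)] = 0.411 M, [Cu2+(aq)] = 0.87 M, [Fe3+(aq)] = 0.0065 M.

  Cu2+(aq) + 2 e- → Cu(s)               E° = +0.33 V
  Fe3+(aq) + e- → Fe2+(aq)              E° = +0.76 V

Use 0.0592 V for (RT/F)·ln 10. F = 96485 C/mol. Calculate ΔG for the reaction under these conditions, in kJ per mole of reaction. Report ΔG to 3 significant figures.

−62.8 kJ/mol

With Fe³⁺/Fe²⁺ reduced at the cathode, E°cell = +0.76 − (+0.33) = +0.43 V and n = 2.
The reaction quotient is ([Fe2+(aq)]^2·[Cu2+(aq)]) / [Fe3+(aq)]^2 = 3.48×10^3; by Nernst, E = +0.43 − (0.0592/2)(3.541) = +0.3252 V.
Finally ΔG = −nFE = −(2)(96485 C/mol)(+0.3252 V) = −62.8 kJ/mol.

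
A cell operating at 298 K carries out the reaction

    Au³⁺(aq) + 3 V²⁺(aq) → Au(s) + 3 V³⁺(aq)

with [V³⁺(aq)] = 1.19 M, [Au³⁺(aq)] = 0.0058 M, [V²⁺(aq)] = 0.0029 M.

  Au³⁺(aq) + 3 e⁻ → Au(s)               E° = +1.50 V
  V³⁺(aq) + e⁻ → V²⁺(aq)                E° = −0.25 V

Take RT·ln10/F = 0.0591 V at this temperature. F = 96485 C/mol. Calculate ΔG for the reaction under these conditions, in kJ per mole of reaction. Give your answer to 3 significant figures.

−449 kJ/mol

E°cell = +1.50 − (−0.25) = +1.75 V; the balanced reaction transfers n = 3 electrons.
Here Q = [V³⁺(aq)]^3 / ([Au³⁺(aq)]·[V²⁺(aq)]^3) = 1.19×10^10 (log Q = 10.076), giving E = +1.75 − (0.0591/3)·(10.076) = +1.5515 V.
ΔG = −nFE = −(3)(96485)(+1.5515) J/mol = −449 kJ/mol.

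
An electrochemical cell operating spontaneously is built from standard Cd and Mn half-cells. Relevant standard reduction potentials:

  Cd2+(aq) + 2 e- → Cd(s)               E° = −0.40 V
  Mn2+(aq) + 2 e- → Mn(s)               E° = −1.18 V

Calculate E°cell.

Of the two couples in this cell, the one with the more positive reduction potential is reduced at the cathode: here that is Cd²⁺/Cd (−0.40 V); Mn²⁺/Mn (−1.18 V) is the anode.
E°cell = E°(cathode) − E°(anode) = −0.40 − (−1.18) = +0.78 V.

+0.78 V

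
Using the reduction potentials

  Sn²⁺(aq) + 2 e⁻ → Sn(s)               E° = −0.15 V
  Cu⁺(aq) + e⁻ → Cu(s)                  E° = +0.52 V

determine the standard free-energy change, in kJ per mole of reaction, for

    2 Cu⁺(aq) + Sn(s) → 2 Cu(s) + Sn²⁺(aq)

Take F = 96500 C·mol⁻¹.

−129 kJ/mol

In the reaction as written Cu⁺(aq) is reduced, so the Cu⁺/Cu couple is the cathode and Sn²⁺/Sn is the anode.
E°cell = +0.52 − (−0.15) = +0.67 V; balancing electrons gives n = 2.
ΔG° = −nFE°cell = −(2)(96500)(+0.67) J/mol = −129 kJ/mol.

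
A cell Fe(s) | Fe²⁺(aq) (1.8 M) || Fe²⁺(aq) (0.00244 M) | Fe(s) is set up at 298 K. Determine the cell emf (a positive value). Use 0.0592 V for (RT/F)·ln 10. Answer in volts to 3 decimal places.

0.085 V

For a concentration cell E°cell = 0, since both electrodes use the same couple.
The compartment with the higher Fe²⁺(aq) concentration (1.8 M) acts as the cathode; ions are reduced there and produced at the dilute (0.00244 M) anode.
With n = 2, Ecell = −(0.0592/2)·log([dilute]/[conc]) = −(0.0592/2)·log(0.00244/1.8) = +0.085 V.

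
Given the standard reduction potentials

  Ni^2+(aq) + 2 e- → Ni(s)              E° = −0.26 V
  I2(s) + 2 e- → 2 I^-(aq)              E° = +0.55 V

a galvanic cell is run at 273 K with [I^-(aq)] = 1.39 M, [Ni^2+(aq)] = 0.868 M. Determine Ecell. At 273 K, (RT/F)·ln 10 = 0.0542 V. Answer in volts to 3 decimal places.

The I₂/I⁻ couple has the more positive E°, so it is the cathode; Ni²⁺/Ni is the anode.
The standard potential is +0.55 − (−0.26) = +0.81 V and the balanced reaction transfers n = 2 electrons.
Balancing gives I2(s) + Ni(s) → 2 I^-(aq) + Ni^2+(aq); hence Q = [I^-(aq)]^2·[Ni^2+(aq)] = 1.68 (log Q = 0.225).
E = E° − (0.0542/n)·log Q = +0.81 − (0.0542/2)(0.225) = +0.804 V.

+0.804 V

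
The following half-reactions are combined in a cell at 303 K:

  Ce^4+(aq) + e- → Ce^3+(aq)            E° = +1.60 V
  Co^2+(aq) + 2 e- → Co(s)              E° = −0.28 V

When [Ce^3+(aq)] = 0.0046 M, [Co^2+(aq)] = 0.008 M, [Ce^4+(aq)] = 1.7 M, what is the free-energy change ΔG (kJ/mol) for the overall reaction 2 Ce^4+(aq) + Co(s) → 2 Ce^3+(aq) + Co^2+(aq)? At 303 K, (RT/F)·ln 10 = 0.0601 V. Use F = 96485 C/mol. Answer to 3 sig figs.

The standard cell potential is +1.60 − (−0.28) = +1.88 V, with n = 2 electrons in the balanced equation.
The reaction quotient is ([Ce^3+(aq)]^2·[Co^2+(aq)]) / [Ce^4+(aq)]^2 = 5.86×10^−8; by Nernst, E = +1.88 − (0.0601/2)(−7.232) = +2.0973 V.
ΔG = −nFE = −(2)(96485)(+2.0973) J/mol = −405 kJ/mol.

−405 kJ/mol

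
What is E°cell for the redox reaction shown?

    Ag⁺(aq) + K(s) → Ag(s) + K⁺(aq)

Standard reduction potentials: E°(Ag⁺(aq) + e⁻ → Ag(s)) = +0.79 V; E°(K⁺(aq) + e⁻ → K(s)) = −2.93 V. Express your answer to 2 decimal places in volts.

Ag⁺(aq) gains electrons, so the Ag⁺/Ag couple is the cathode; the K⁺/K couple is the anode.
E°cell = E°(cathode) − E°(anode) = +0.79 − (−2.93) = +3.72 V.
The positive value indicates the reaction is spontaneous as written.

+3.72 V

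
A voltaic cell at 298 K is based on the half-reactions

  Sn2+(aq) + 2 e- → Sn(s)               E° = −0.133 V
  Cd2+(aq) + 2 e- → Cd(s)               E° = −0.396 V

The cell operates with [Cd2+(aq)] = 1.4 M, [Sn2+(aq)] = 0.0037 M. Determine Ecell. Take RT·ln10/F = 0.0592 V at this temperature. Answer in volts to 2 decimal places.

Sn²⁺/Sn is reduced (cathode, E° = −0.133 V) and Cd²⁺/Cd is oxidized (anode).
The standard potential is −0.133 − (−0.396) = +0.263 V and the balanced reaction transfers n = 2 electrons.
For the overall reaction Sn2+(aq) + Cd(s) → Sn(s) + Cd2+(aq), Q = [Cd2+(aq)] / [Sn2+(aq)] = 378, giving log Q = 2.578.
Applying E = E° − (RT ln10/nF)·log Q gives +0.263 − (0.0592/2)(2.578) = +0.19 V.

+0.19 V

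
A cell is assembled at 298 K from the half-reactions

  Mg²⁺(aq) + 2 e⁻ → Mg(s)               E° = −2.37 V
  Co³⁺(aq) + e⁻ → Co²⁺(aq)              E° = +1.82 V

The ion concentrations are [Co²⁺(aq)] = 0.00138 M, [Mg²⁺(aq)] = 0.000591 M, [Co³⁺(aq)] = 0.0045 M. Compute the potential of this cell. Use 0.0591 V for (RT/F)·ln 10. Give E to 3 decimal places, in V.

The Co³⁺/Co²⁺ couple has the more positive E°, so it is the cathode; Mg²⁺/Mg is the anode.
E°cell = +1.82 − (−2.37) = +4.19 V, with n = 2 electrons transferred.
The balanced reaction is 2 Co³⁺(aq) + Mg(s) → 2 Co²⁺(aq) + Mg²⁺(aq), so Q = ([Co²⁺(aq)]^2·[Mg²⁺(aq)]) / [Co³⁺(aq)]^2 = 5.56×10^−5 and log Q = −4.255.
By the Nernst equation, E = +4.19 − (0.0591/2)·(−4.255) = +4.316 V.

+4.316 V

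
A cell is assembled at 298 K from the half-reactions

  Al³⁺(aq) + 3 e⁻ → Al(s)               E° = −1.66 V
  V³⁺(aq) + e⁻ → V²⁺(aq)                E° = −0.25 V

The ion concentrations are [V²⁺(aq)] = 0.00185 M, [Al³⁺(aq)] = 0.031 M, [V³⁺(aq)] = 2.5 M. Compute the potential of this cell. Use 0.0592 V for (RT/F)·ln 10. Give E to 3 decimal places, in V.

+1.625 V

Since E°(V³⁺/V²⁺) > E°(Al³⁺/Al), V³⁺/V²⁺ serves as the cathode.
E°cell = −0.25 − (−1.66) = +1.41 V, with n = 3 electrons transferred.
The balanced reaction is 3 V³⁺(aq) + Al(s) → 3 V²⁺(aq) + Al³⁺(aq), so Q = ([V²⁺(aq)]^3·[Al³⁺(aq)]) / [V³⁺(aq)]^3 = 1.26×10^−11 and log Q = −10.901.
By the Nernst equation, E = +1.41 − (0.0592/3)·(−10.901) = +1.625 V.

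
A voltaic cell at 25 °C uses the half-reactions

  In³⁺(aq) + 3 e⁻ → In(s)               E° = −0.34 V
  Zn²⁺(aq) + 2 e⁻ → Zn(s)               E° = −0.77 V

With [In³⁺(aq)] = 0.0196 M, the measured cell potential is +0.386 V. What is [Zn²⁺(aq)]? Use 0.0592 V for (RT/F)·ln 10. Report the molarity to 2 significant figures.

In³⁺/In is the cathode (higher E°); E°cell = −0.34 − (−0.77) = +0.43 V with n = 6.
Since E = E° − (0.0592/n)·log Q, log Q = n(E° − E)/0.0592 = 4.459.
Balancing electrons gives 2 In³⁺(aq) + 3 Zn(s) → 2 In(s) + 3 Zn²⁺(aq); thus Q = [Zn²⁺(aq)]^3 / [In³⁺(aq)]^2.
Solving for the unknown gives log [Zn²⁺(aq)] = 0.348, so [Zn²⁺(aq)] ≈ 2.2 M.

2.2 M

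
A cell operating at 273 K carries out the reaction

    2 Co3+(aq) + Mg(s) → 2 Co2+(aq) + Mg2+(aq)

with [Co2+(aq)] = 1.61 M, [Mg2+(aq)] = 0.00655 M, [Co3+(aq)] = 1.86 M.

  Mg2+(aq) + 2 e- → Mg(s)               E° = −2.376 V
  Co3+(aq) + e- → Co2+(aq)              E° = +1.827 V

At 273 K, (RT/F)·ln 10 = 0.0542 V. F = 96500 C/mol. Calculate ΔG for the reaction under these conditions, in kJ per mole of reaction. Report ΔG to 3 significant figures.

The standard cell potential is +1.827 − (−2.376) = +4.203 V, with n = 2 electrons in the balanced equation.
Q = ([Co2+(aq)]^2·[Mg2+(aq)]) / [Co3+(aq)]^2 = 0.00491, so log Q = −2.309 and E = +4.203 − (0.0542/2)(−2.309) = +4.2656 V.
Finally ΔG = −nFE = −(2)(96500 C/mol)(+4.2656 V) = −823 kJ/mol.

−823 kJ/mol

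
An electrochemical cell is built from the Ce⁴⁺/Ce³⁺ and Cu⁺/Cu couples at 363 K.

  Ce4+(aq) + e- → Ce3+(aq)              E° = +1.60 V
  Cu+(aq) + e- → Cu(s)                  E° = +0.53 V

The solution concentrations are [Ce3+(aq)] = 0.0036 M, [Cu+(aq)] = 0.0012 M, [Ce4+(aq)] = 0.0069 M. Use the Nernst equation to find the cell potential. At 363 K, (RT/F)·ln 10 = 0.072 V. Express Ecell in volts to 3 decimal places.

Since E°(Ce⁴⁺/Ce³⁺) > E°(Cu⁺/Cu), Ce⁴⁺/Ce³⁺ serves as the cathode.
E°cell = E°cat − E°an = +1.60 − (+0.53) = +1.07 V; n = 1.
For the overall reaction Ce4+(aq) + Cu(s) → Ce3+(aq) + Cu+(aq), Q = ([Ce3+(aq)]·[Cu+(aq)]) / [Ce4+(aq)] = 0.000626, giving log Q = −3.203.
E = E° − (0.072/n)·log Q = +1.07 − (0.072/1)(−3.203) = +1.301 V.

+1.301 V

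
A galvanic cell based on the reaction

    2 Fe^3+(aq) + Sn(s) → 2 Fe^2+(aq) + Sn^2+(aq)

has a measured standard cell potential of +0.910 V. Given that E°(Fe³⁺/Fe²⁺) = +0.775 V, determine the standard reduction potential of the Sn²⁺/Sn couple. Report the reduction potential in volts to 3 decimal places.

In the reaction as written the Fe³⁺/Fe²⁺ couple is reduced (cathode) and Sn²⁺/Sn is oxidized (anode), so E°cell = E°(Fe³⁺/Fe²⁺) − E°(Sn²⁺/Sn).
E°(Sn²⁺/Sn) = E°(cathode) − E°cell = +0.775 − (+0.910) = −0.135 V.

−0.135 V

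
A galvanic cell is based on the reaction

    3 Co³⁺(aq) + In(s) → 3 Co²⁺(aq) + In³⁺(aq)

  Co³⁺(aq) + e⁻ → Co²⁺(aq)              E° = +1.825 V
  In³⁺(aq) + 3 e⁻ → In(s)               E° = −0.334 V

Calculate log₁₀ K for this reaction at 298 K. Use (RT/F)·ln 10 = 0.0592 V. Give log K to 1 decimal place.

The Co³⁺/Co²⁺ couple is reduced (cathode); E°cell = +1.825 − (−0.334) = +2.159 V with n = 3.
At equilibrium E = 0, so log K = nE°cell / 0.0592 = (3)(+2.159) / 0.0592 = 109.4.

log K = 109.4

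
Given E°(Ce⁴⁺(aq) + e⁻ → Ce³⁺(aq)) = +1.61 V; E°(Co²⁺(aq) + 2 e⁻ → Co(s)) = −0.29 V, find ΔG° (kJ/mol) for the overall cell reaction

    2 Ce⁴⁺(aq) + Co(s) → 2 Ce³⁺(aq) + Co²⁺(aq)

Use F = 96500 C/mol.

In the reaction as written Ce⁴⁺(aq) is reduced, so the Ce⁴⁺/Ce³⁺ couple is the cathode and Co²⁺/Co is the anode.
E°cell = +1.61 − (−0.29) = +1.90 V; balancing electrons gives n = 2.
ΔG° = −nFE°cell = −(2)(96500)(+1.90) J/mol = −367 kJ/mol.

−367 kJ/mol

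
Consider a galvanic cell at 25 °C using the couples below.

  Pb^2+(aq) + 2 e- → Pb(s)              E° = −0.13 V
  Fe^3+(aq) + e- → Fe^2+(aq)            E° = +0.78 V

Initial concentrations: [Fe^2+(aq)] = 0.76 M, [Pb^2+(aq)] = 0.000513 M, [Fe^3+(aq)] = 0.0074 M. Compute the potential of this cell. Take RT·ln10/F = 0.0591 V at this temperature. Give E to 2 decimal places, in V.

+0.89 V

Fe³⁺/Fe²⁺ is reduced (cathode, E° = +0.78 V) and Pb²⁺/Pb is oxidized (anode).
E°cell = E°cat − E°an = +0.78 − (−0.13) = +0.91 V; n = 2.
The balanced reaction is 2 Fe^3+(aq) + Pb(s) → 2 Fe^2+(aq) + Pb^2+(aq), so Q = ([Fe^2+(aq)]^2·[Pb^2+(aq)]) / [Fe^3+(aq)]^2 = 5.41 and log Q = 0.733.
By the Nernst equation, E = +0.91 − (0.0591/2)·(0.733) = +0.89 V.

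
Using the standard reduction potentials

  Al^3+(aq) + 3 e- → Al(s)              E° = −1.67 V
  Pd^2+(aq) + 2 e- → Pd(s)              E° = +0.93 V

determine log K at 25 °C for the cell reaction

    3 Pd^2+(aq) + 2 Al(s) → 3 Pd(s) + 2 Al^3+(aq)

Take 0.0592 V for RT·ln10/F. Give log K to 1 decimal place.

log K = 263.5

The Pd²⁺/Pd couple is reduced (cathode); E°cell = +0.93 − (−1.67) = +2.60 V with n = 6.
At equilibrium E = 0, so log K = nE°cell / 0.0592 = (6)(+2.60) / 0.0592 = 263.5.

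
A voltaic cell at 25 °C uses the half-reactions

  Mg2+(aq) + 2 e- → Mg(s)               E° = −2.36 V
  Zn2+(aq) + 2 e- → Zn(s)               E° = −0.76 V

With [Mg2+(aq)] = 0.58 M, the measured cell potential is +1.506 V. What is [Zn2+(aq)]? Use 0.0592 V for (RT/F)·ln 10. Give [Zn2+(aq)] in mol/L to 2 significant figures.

0.00039 M

With Zn²⁺/Zn at the cathode and Mg²⁺/Mg at the anode, E°cell = −0.76 − (−2.36) = +1.60 V (n = 2).
Since E = E° − (0.0592/n)·log Q, log Q = n(E° − E)/0.0592 = 3.176.
Balancing electrons gives Zn2+(aq) + Mg(s) → Zn(s) + Mg2+(aq); thus Q = [Mg2+(aq)] / [Zn2+(aq)].
Isolating [Zn2+(aq)] in Q = 10^{3.176} yields log [Zn2+(aq)] = −3.413, i.e. 0.00039 M.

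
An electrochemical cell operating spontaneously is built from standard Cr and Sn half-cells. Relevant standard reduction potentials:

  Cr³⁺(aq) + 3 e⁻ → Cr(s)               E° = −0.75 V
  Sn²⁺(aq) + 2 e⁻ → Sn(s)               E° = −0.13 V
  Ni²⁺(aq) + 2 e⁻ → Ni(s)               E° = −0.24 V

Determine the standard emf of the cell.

The Sn²⁺/Sn couple has the higher E°, so Sn ion is reduced (cathode) and Cr is oxidized (anode).
E°cell = E°(cathode) − E°(anode) = −0.13 − (−0.75) = +0.62 V.

+0.62 V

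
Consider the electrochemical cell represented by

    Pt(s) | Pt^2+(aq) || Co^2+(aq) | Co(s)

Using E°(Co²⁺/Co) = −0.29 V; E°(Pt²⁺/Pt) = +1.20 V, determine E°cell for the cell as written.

−1.49 V

By convention the left-hand electrode in cell notation is the anode (oxidation) and the right-hand electrode is the cathode (reduction).
E°cell = E°(right) − E°(left) = −0.29 − (+1.20) = −1.49 V.
The negative sign shows that, as written, the cell would require an external voltage to drive the reaction.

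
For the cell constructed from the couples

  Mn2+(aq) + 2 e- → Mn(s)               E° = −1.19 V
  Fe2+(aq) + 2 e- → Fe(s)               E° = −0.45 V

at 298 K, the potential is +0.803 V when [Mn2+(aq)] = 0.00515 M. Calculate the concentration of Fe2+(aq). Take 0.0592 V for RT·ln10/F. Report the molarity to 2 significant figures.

Fe²⁺/Fe is the cathode (higher E°); E°cell = −0.45 − (−1.19) = +0.74 V with n = 2.
From the Nernst equation, log Q = n(E° − E)/0.0592 = 2·(+0.74 − (+0.803))/0.0592 = −2.128.
The balanced reaction is Fe2+(aq) + Mn(s) → Fe(s) + Mn2+(aq), so Q = [Mn2+(aq)] / [Fe2+(aq)].
Substituting the known concentrations and solving, log [Fe2+(aq)] = −0.160 and [Fe2+(aq)] = 0.69 M.

0.69 M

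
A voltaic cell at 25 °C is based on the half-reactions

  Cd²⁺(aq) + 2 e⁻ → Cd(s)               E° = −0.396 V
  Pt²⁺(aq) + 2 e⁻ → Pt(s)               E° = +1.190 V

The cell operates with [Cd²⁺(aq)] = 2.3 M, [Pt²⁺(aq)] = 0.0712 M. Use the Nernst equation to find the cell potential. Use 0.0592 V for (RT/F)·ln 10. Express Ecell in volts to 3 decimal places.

+1.541 V

The Pt²⁺/Pt couple has the more positive E°, so it is the cathode; Cd²⁺/Cd is the anode.
E°cell = E°cat − E°an = +1.190 − (−0.396) = +1.586 V; n = 2.
The balanced reaction is Pt²⁺(aq) + Cd(s) → Pt(s) + Cd²⁺(aq), so Q = [Cd²⁺(aq)] / [Pt²⁺(aq)] = 32.3 and log Q = 1.509.
E = E° − (0.0592/n)·log Q = +1.586 − (0.0592/2)(1.509) = +1.541 V.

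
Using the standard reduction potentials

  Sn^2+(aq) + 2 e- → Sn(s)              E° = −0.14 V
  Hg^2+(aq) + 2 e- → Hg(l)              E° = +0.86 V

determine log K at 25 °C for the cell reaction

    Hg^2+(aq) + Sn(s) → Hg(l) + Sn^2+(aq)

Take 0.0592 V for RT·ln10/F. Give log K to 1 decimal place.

The Hg²⁺/Hg couple is reduced (cathode); E°cell = +0.86 − (−0.14) = +1.00 V with n = 2.
At equilibrium E = 0, so log K = nE°cell / 0.0592 = (2)(+1.00) / 0.0592 = 33.8.

log K = 33.8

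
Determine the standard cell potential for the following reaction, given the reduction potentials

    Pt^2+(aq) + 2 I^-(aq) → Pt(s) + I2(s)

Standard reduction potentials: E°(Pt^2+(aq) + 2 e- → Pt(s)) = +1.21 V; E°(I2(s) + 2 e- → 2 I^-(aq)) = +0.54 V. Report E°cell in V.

+0.67 V

Pt^2+(aq) gains electrons, so the Pt²⁺/Pt couple is the cathode; the I₂/I⁻ couple is the anode.
E°cell = E°(cathode) − E°(anode) = +1.21 − (+0.54) = +0.67 V.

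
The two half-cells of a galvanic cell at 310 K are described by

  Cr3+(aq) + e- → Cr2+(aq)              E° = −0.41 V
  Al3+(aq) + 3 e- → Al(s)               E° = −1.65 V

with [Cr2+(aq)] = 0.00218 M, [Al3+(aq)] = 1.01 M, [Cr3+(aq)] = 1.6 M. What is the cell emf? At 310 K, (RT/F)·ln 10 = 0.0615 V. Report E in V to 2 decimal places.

The Cr³⁺/Cr²⁺ couple has the more positive E°, so it is the cathode; Al³⁺/Al is the anode.
The standard potential is −0.41 − (−1.65) = +1.24 V and the balanced reaction transfers n = 3 electrons.
For the overall reaction 3 Cr3+(aq) + Al(s) → 3 Cr2+(aq) + Al3+(aq), Q = ([Cr2+(aq)]^3·[Al3+(aq)]) / [Cr3+(aq)]^3 = 2.55×10^−9, giving log Q = −8.593.
E = E° − (0.0615/n)·log Q = +1.24 − (0.0615/3)(−8.593) = +1.42 V.

+1.42 V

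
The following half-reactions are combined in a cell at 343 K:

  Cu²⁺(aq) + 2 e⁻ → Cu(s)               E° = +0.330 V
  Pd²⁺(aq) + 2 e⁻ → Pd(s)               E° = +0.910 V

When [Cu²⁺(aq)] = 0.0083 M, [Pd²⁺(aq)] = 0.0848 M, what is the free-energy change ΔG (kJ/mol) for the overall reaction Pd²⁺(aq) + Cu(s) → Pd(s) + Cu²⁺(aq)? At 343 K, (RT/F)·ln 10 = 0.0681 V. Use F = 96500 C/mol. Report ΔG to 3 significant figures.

−119 kJ/mol

With Pd²⁺/Pd reduced at the cathode, E°cell = +0.910 − (+0.330) = +0.580 V and n = 2.
The reaction quotient is [Cu²⁺(aq)] / [Pd²⁺(aq)] = 0.0979; by Nernst, E = +0.580 − (0.0681/2)(−1.009) = +0.6144 V.
ΔG = −nFE = −(2)(96500)(+0.6144) J/mol = −119 kJ/mol.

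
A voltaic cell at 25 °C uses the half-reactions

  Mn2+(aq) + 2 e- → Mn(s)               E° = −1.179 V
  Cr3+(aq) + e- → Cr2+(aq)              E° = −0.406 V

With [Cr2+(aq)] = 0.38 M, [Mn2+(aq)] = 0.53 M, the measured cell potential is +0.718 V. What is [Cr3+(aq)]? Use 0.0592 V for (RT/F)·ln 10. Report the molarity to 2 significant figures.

With Cr³⁺/Cr²⁺ at the cathode and Mn²⁺/Mn at the anode, E°cell = −0.406 − (−1.179) = +0.773 V (n = 2).
From the Nernst equation, log Q = n(E° − E)/0.0592 = 2·(+0.773 − (+0.718))/0.0592 = 1.858.
Balancing electrons gives 2 Cr3+(aq) + Mn(s) → 2 Cr2+(aq) + Mn2+(aq); thus Q = ([Cr2+(aq)]^2·[Mn2+(aq)]) / [Cr3+(aq)]^2.
Substituting the known concentrations and solving, log [Cr3+(aq)] = −1.487 and [Cr3+(aq)] = 0.033 M.

0.033 M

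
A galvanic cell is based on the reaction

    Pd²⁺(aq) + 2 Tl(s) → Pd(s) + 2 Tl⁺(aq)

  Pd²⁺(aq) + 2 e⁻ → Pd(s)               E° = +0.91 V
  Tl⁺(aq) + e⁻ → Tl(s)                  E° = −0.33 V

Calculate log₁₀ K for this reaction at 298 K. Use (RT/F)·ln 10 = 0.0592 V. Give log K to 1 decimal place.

The Pd²⁺/Pd couple is reduced (cathode); E°cell = +0.91 − (−0.33) = +1.24 V with n = 2.
At equilibrium E = 0, so log K = nE°cell / 0.0592 = (2)(+1.24) / 0.0592 = 41.9.

log K = 41.9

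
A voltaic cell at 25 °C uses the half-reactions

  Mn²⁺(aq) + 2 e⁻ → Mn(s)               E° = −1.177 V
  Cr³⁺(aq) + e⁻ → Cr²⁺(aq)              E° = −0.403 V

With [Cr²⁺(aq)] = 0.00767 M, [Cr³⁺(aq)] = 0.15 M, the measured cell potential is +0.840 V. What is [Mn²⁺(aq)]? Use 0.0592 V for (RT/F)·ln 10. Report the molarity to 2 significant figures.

2.3 M

Cr³⁺/Cr²⁺ is the cathode (higher E°); E°cell = −0.403 − (−1.177) = +0.774 V with n = 2.
Since E = E° − (0.0592/n)·log Q, log Q = n(E° − E)/0.0592 = −2.230.
The balanced reaction is 2 Cr³⁺(aq) + Mn(s) → 2 Cr²⁺(aq) + Mn²⁺(aq), so Q = ([Cr²⁺(aq)]^2·[Mn²⁺(aq)]) / [Cr³⁺(aq)]^2.
Solving for the unknown gives log [Mn²⁺(aq)] = 0.353, so [Mn²⁺(aq)] ≈ 2.3 M.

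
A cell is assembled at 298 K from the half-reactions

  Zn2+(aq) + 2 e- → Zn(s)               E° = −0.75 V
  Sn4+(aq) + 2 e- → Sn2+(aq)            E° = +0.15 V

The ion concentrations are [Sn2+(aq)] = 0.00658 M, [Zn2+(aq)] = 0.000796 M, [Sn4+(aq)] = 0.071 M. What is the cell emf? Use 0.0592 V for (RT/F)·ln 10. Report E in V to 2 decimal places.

Sn⁴⁺/Sn²⁺ is reduced (cathode, E° = +0.15 V) and Zn²⁺/Zn is oxidized (anode).
E°cell = E°cat − E°an = +0.15 − (−0.75) = +0.90 V; n = 2.
Balancing gives Sn4+(aq) + Zn(s) → Sn2+(aq) + Zn2+(aq); hence Q = ([Sn2+(aq)]·[Zn2+(aq)]) / [Sn4+(aq)] = 7.38×10^−5 (log Q = −4.132).
Applying E = E° − (RT ln10/nF)·log Q gives +0.90 − (0.0592/2)(−4.132) = +1.02 V.

+1.02 V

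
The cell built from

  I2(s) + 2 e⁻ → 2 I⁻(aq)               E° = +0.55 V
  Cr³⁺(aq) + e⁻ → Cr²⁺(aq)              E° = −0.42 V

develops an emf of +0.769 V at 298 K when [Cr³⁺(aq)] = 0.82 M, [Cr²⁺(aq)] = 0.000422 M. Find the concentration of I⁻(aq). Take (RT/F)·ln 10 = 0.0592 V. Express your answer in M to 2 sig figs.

1.3 M

The I₂/I⁻ couple has the larger reduction potential, so it is the cathode: E°cell = +0.55 − (−0.42) = +0.97 V and n = 2.
Since E = E° − (0.0592/n)·log Q, log Q = n(E° − E)/0.0592 = 6.791.
For I2(s) + 2 Cr²⁺(aq) → 2 I⁻(aq) + 2 Cr³⁺(aq), the reaction quotient is Q = ([I⁻(aq)]^2·[Cr³⁺(aq)]^2) / [Cr²⁺(aq)]^2.
Substituting the known concentrations and solving, log [I⁻(aq)] = 0.107 and [I⁻(aq)] = 1.3 M.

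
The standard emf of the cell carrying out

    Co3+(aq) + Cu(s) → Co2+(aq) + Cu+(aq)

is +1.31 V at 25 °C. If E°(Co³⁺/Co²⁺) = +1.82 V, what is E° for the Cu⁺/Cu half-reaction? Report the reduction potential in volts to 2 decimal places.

+0.51 V

In the reaction as written the Co³⁺/Co²⁺ couple is reduced (cathode) and Cu⁺/Cu is oxidized (anode), so E°cell = E°(Co³⁺/Co²⁺) − E°(Cu⁺/Cu).
E°(Cu⁺/Cu) = E°(cathode) − E°cell = +1.82 − (+1.31) = +0.51 V.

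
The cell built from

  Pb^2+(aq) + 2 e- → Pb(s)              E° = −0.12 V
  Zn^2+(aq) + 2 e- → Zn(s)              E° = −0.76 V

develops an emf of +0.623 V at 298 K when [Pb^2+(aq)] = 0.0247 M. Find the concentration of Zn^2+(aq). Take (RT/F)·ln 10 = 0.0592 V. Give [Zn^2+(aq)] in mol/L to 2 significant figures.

0.093 M

Pb²⁺/Pb is the cathode (higher E°); E°cell = −0.12 − (−0.76) = +0.64 V with n = 2.
Since E = E° − (0.0592/n)·log Q, log Q = n(E° − E)/0.0592 = 0.574.
For Pb^2+(aq) + Zn(s) → Pb(s) + Zn^2+(aq), the reaction quotient is Q = [Zn^2+(aq)] / [Pb^2+(aq)].
Substituting the known concentrations and solving, log [Zn^2+(aq)] = −1.033 and [Zn^2+(aq)] = 0.093 M.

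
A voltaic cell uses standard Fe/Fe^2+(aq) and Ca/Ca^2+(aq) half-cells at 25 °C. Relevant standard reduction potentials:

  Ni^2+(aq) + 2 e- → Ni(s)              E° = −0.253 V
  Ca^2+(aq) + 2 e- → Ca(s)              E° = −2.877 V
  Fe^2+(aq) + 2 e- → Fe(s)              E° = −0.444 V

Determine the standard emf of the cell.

+2.433 V

Of the two couples in this cell, the one with the more positive reduction potential is reduced at the cathode: here that is Fe²⁺/Fe (−0.444 V); Ca²⁺/Ca (−2.877 V) is the anode.
E°cell = E°(cathode) − E°(anode) = −0.444 − (−2.877) = +2.433 V.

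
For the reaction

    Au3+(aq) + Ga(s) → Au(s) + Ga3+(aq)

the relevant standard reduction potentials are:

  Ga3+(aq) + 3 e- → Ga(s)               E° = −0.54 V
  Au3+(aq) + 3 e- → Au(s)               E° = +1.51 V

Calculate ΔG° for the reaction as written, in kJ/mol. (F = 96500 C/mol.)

In the reaction as written Au3+(aq) is reduced, so the Au³⁺/Au couple is the cathode and Ga³⁺/Ga is the anode.
E°cell = +1.51 − (−0.54) = +2.05 V; balancing electrons gives n = 3.
ΔG° = −nFE°cell = −(3)(96500)(+2.05) J/mol = −593 kJ/mol.

−593 kJ/mol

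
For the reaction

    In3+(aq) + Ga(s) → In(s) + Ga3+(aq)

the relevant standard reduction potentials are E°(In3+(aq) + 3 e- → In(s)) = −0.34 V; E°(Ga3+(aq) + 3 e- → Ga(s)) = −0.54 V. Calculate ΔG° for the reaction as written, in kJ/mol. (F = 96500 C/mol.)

−57.9 kJ/mol

In the reaction as written In3+(aq) is reduced, so the In³⁺/In couple is the cathode and Ga³⁺/Ga is the anode.
E°cell = −0.34 − (−0.54) = +0.20 V; balancing electrons gives n = 3.
ΔG° = −nFE°cell = −(3)(96500)(+0.20) J/mol = −57.9 kJ/mol.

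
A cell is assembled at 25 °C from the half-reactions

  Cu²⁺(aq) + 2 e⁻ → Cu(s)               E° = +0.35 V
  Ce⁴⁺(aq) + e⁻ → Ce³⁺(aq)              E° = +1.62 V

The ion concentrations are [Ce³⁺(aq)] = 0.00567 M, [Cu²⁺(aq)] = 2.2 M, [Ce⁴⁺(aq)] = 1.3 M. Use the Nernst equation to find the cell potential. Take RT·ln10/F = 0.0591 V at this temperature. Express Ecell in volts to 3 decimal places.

The Ce⁴⁺/Ce³⁺ couple has the more positive E°, so it is the cathode; Cu²⁺/Cu is the anode.
The standard potential is +1.62 − (+0.35) = +1.27 V and the balanced reaction transfers n = 2 electrons.
For the overall reaction 2 Ce⁴⁺(aq) + Cu(s) → 2 Ce³⁺(aq) + Cu²⁺(aq), Q = ([Ce³⁺(aq)]^2·[Cu²⁺(aq)]) / [Ce⁴⁺(aq)]^2 = 4.19×10^−5, giving log Q = −4.378.
Applying E = E° − (RT ln10/nF)·log Q gives +1.27 − (0.0591/2)(−4.378) = +1.399 V.

+1.399 V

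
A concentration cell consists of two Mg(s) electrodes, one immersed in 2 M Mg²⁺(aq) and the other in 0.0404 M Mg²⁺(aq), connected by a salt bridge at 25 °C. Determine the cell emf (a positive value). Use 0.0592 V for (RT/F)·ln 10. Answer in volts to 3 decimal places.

0.050 V

For a concentration cell E°cell = 0, since both electrodes use the same couple.
The compartment with the higher Mg²⁺(aq) concentration (2 M) acts as the cathode; ions are reduced there and produced at the dilute (0.0404 M) anode.
With n = 2, Ecell = −(0.0592/2)·log([dilute]/[conc]) = −(0.0592/2)·log(0.0404/2) = +0.050 V.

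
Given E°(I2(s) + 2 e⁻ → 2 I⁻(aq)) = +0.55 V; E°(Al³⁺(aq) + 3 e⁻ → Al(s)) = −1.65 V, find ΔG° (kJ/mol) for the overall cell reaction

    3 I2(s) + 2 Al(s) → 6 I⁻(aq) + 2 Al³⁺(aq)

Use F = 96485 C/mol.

−1274 kJ/mol

In the reaction as written I2(s) is reduced, so the I₂/I⁻ couple is the cathode and Al³⁺/Al is the anode.
E°cell = +0.55 − (−1.65) = +2.20 V; balancing electrons gives n = 6.
ΔG° = −nFE°cell = −(6)(96485)(+2.20) J/mol = −1274 kJ/mol.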